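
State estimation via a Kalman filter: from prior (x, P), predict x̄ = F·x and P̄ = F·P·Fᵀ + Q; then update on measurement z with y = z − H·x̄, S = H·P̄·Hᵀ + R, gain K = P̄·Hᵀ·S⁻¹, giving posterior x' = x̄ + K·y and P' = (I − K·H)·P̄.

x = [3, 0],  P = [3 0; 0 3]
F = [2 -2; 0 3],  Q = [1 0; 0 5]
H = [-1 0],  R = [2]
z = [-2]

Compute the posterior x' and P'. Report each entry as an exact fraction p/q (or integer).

x̄ = F·x = [6, 0]
P̄ = F·P·Fᵀ + Q = [25 -18; -18 32]
y = z − H·x̄ = [4]
S = H·P̄·Hᵀ + R = [27]
K = P̄·Hᵀ·S⁻¹ = [-25/27; 2/3]
x' = x̄ + K·y = [62/27, 8/3]
P' = (I − K·H)·P̄ = [50/27 -4/3; -4/3 20]

x' = [62/27, 8/3]
P' = [50/27 -4/3; -4/3 20]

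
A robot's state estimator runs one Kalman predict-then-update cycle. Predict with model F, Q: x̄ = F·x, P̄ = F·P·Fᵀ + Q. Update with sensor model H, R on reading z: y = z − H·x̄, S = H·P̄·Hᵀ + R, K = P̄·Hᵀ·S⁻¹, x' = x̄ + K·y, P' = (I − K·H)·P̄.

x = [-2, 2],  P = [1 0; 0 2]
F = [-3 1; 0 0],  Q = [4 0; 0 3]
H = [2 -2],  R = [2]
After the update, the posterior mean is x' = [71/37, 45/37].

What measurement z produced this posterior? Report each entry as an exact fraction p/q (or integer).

x̄ = F·x = [8, 0]
P̄ = F·P·Fᵀ + Q = [15 0; 0 3]
S = H·P̄·Hᵀ + R = [74]
K = P̄·Hᵀ·S⁻¹ = [15/37; -3/37]
x' − x̄ = [-225/37, 45/37] = K·y
y = (KᵀK)⁻¹·Kᵀ·(x' − x̄) = [-15]
z = y + H·x̄ = [-15] + [16] = [1]

z = [1]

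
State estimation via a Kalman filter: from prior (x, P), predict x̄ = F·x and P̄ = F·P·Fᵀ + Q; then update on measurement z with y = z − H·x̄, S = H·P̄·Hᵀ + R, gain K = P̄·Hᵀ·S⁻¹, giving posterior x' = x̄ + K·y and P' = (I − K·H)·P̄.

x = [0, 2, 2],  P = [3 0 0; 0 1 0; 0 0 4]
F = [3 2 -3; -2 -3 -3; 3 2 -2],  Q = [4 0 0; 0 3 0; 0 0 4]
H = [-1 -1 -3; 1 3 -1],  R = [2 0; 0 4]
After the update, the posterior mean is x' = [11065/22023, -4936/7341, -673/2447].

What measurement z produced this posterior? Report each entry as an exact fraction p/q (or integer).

x̄ = F·x = [-2, -12, 0]
P̄ = F·P·Fᵀ + Q = [71 12 55; 12 60 0; 55 0 51]
S = H·P̄·Hᵀ + R = [946 -256; -256 628]
K = P̄·Hᵀ·S⁻¹ = [-17804/66069 -1787/66069; 164/22023 6800/22023; -600/2447 -229/2447]
x' − x̄ = [55111/22023, 83156/7341, -673/2447] = K·y
y = (KᵀK)⁻¹·Kᵀ·(x' − x̄) = [-13, 37]
z = y + H·x̄ = [-13, 37] + [14, -38] = [1, -1]

z = [1, -1]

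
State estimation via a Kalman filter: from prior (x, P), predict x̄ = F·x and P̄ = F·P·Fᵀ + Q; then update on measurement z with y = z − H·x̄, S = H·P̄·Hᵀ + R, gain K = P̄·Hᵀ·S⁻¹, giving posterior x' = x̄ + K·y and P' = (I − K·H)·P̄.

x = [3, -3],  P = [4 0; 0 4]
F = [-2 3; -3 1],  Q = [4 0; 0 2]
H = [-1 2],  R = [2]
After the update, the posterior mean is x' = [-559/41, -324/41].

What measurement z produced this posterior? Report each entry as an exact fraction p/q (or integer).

z = [-2]

x̄ = F·x = [-15, -12]
P̄ = F·P·Fᵀ + Q = [56 36; 36 42]
S = H·P̄·Hᵀ + R = [82]
K = P̄·Hᵀ·S⁻¹ = [8/41; 24/41]
x' − x̄ = [56/41, 168/41] = K·y
y = (KᵀK)⁻¹·Kᵀ·(x' − x̄) = [7]
z = y + H·x̄ = [7] + [-9] = [-2]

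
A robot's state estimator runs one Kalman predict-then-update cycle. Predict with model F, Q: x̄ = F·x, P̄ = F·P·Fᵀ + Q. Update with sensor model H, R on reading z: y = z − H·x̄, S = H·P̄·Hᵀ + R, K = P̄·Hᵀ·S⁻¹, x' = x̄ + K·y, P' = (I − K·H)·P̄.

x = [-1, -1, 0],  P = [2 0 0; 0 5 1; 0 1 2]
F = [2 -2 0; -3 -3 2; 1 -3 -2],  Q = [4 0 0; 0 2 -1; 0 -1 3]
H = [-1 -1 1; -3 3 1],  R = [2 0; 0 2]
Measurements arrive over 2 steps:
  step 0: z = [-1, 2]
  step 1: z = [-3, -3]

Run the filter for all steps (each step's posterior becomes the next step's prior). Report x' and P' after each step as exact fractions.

step 0: x̄ = F·x = [0, 6, 2]
step 0: P̄ = F·P·Fᵀ + Q = [32 14 38; 14 61 30; 38 30 70]
step 0: y = z − H·x̄ = [3, -18]
step 0: S = H·P̄·Hᵀ + R = [57 -109; -109 609]
step 0: K = P̄·Hᵀ·S⁻¹ = [-827/2854 -223/2854; -4383/11416 2421/11416; 779/2854 355/2854]
step 0: x' = x̄ + K·y = [1533/2854, 11769/11416, 1655/2854]
step 0: P' = (I − K·H)·P̄ = [40572/1427 20437/1427 60182/1427; 20437/1427 42575/5708 29985/1427; 60182/1427 29985/1427 90946/1427]
step 1: x̄ = F·x = [-5637/5708, -40463/11416, -42415/11416]
step 1: P̄ = F·P·Fᵀ + Q = [47075/1427 -117563/2854 -278555/2854; -117563/2854 453767/5708 851779/5708; -278555/2854 851779/5708 2003603/5708]
step 1: y = z − H·x̄ = [-21785/5708, 47867/5708]
step 1: S = H·P̄·Hᵀ + R = [399374/1427 1284800/1427; 1284800/1427 5119806/1427]
step 1: K = P̄·Hᵀ·S⁻¹ = [-23189119/138054086 -6499507/138054086; -89013859/276108172 61685449/276108172; 130476463/276108172 51256035/276108172]
step 1: x' = x̄ + K·y = [-51169221/69027043, -121621965/276108172, -273498650/69027043]
step 1: P' = (I − K·H)·P̄ = [200195068/69027043 104269937/69027043 281275886/69027043; 104269937/69027043 70972382/69027043 261470779/138054086; 281275886/69027043 261470779/138054086 477249507/69027043]

step 0: x' = [1533/2854, 11769/11416, 1655/2854], P' = [40572/1427 20437/1427 60182/1427; 20437/1427 42575/5708 29985/1427; 60182/1427 29985/1427 90946/1427]
step 1: x' = [-51169221/69027043, -121621965/276108172, -273498650/69027043], P' = [200195068/69027043 104269937/69027043 281275886/69027043; 104269937/69027043 70972382/69027043 261470779/138054086; 281275886/69027043 261470779/138054086 477249507/69027043]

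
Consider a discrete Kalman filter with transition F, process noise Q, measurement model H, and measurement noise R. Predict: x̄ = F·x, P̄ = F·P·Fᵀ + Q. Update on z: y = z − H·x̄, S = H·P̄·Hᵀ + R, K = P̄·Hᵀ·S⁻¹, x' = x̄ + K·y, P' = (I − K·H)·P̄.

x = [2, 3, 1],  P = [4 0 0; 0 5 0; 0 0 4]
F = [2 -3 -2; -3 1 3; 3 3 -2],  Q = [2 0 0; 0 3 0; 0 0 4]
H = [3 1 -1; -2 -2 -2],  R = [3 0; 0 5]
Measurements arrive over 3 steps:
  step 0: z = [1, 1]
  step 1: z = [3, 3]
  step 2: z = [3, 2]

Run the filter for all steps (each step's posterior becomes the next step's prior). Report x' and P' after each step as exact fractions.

step 0: x̄ = F·x = [-7, 0, 13]
step 0: P̄ = F·P·Fᵀ + Q = [79 -63 -5; -63 80 -45; -5 -45 101]
step 0: y = z − H·x̄ = [35, 13]
step 0: S = H·P̄·Hᵀ + R = [637 92; 92 141]
step 0: K = P̄·Hᵀ·S⁻¹ = [27263/81353 -30482/81353; -14176/81353 41560/81353; -13317/81353 -50162/81353]
step 0: x' = x̄ + K·y = [-11532/81353, 44120/81353, -60612/81353]
step 0: P' = (I − K·H)·P̄ = [876206/81353 -1673415/81353 873414/81353; -1673415/81353 3273616/81353 -1704101/81353; 873414/81353 -1704101/81353 956092/81353]
step 1: x̄ = F·x = [-34200/81353, -103120/81353, 218988/81353]
step 1: P̄ = F·P·Fᵀ + Q = [29598898/81353 -9996122/81353 -24094835/81353; -9996122/81353 4102789/81353 7411435/81353; -24094835/81353 7411435/81353 21344952/81353]
step 1: y = z − H·x̄ = [668767/81353, 407395/81353]
step 1: S = H·P̄·Hᵀ + R = [361851290/81353 33239254/81353; 33239254/81353 7157145/81353]
step 1: K = P̄·Hᵀ·S⁻¹ = [5381632731/18253465078 -1040231343/9126732539; -844408854/9126732539 49866048/9126732539; -1887956579/9126732539 -3120686862/9126732539]
step 1: x' = x̄ + K·y = [26148018819/18253465078, -18260497546/9126732539, -6580093867/9126732539]
step 1: P' = (I − K·H)·P̄ = [64266629075/18253465078 -58930115348/9126732539 29397379168/9126732539; -58930115348/9126732539 116531284855/9126732539 -57725834627/9126732539; 29397379168/9126732539 -57725834627/9126732539 36130172614/9126732539]
step 2: x̄ = F·x = [2542964843/246668447, -154445614751/18253465078, -4798553351/18253465078]
step 2: P̄ = F·P·Fᵀ + Q = [30253008451/246668447 -11341981497/246668447 -22395795450/246668447; -11341981497/246668447 472711452275/18253465078 468147050525/18253465078; -22395795450/246668447 468147050525/18253465078 1596416808777/18253465078]
step 2: y = z − H·x̄ = [-180065369256/9126732539, 47188695358/9126732539]
step 2: S = H·P̄·Hᵀ + R = [13121995789367/9126732539 1079341730092/9126732539; 1079341730092/9126732539 547541661335/9126732539]
step 2: K = P̄·Hᵀ·S⁻¹ = [195502341910618/659585539348179 -74742478348904/659585539348179; -63382403801764/659585539348179 2610079192610/659585539348179; -134818292434084/659585539348179 -224855381044378/659585539348179]
step 2: x' = x̄ + K·y = [2556227374983791/659585539348179, -8633737146917359/1319171078696358, 2647814052227129/1319171078696358]
step 2: P' = (I − K·H)·P̄ = [2313708339404587/659585539348179 -4240735068007117/659585539348179 2113882924474790/659585539348179; -4240735068007117/659585539348179 16766267862641651/1319171078696358 -8297848122590467/1319171078696358; 2113882924474790/659585539348179 -8297848122590467/1319171078696358 5194359178862777/1319171078696358]

step 0: x' = [-11532/81353, 44120/81353, -60612/81353], P' = [876206/81353 -1673415/81353 873414/81353; -1673415/81353 3273616/81353 -1704101/81353; 873414/81353 -1704101/81353 956092/81353]
step 1: x' = [26148018819/18253465078, -18260497546/9126732539, -6580093867/9126732539], P' = [64266629075/18253465078 -58930115348/9126732539 29397379168/9126732539; -58930115348/9126732539 116531284855/9126732539 -57725834627/9126732539; 29397379168/9126732539 -57725834627/9126732539 36130172614/9126732539]
step 2: x' = [2556227374983791/659585539348179, -8633737146917359/1319171078696358, 2647814052227129/1319171078696358], P' = [2313708339404587/659585539348179 -4240735068007117/659585539348179 2113882924474790/659585539348179; -4240735068007117/659585539348179 16766267862641651/1319171078696358 -8297848122590467/1319171078696358; 2113882924474790/659585539348179 -8297848122590467/1319171078696358 5194359178862777/1319171078696358]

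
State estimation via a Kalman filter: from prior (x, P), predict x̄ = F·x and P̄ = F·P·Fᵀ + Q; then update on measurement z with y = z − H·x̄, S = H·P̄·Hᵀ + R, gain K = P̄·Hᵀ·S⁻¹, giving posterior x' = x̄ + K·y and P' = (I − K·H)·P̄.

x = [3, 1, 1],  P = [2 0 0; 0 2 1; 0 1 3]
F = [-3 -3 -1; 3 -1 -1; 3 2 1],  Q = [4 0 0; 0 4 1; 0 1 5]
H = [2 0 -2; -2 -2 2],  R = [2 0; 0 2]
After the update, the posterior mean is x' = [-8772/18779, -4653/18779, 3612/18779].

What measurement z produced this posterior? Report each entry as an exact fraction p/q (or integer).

x̄ = F·x = [-13, 7, 12]
P̄ = F·P·Fᵀ + Q = [49 -5 -38; -5 29 9; -38 9 38]
S = H·P̄·Hᵀ + R = [654 -596; -596 658]
K = P̄·Hᵀ·S⁻¹ = [4187/18779 -888/18779; -9076/18779 -9077/18779; -5038/18779 -739/18779]
x' − x̄ = [235355/18779, -136106/18779, -221736/18779] = K·y
y = (KᵀK)⁻¹·Kᵀ·(x' − x̄) = [49, -34]
z = y + H·x̄ = [49, -34] + [-50, 36] = [-1, 2]

z = [-1, 2]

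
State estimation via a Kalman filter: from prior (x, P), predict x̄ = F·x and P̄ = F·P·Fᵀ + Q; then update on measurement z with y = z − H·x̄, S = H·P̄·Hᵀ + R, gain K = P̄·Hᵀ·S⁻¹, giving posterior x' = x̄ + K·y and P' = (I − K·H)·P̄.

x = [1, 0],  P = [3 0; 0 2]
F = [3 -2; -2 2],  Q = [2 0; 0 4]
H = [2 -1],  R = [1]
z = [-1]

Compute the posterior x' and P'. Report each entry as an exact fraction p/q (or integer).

x' = [-69/277, 130/277]
P' = [249/277 398/277; 398/277 872/277]

x̄ = F·x = [3, -2]
P̄ = F·P·Fᵀ + Q = [37 -26; -26 24]
y = z − H·x̄ = [-9]
S = H·P̄·Hᵀ + R = [277]
K = P̄·Hᵀ·S⁻¹ = [100/277; -76/277]
x' = x̄ + K·y = [-69/277, 130/277]
P' = (I − K·H)·P̄ = [249/277 398/277; 398/277 872/277]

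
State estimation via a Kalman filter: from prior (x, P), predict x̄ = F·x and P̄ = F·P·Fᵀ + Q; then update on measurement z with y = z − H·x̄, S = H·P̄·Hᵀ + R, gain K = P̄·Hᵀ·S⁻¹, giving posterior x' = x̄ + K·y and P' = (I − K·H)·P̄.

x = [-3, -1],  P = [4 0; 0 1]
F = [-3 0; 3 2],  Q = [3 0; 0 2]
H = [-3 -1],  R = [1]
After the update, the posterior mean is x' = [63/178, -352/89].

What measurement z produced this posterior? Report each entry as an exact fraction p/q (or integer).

x̄ = F·x = [9, -11]
P̄ = F·P·Fᵀ + Q = [39 -36; -36 42]
S = H·P̄·Hᵀ + R = [178]
K = P̄·Hᵀ·S⁻¹ = [-81/178; 33/89]
x' − x̄ = [-1539/178, 627/89] = K·y
y = (KᵀK)⁻¹·Kᵀ·(x' − x̄) = [19]
z = y + H·x̄ = [19] + [-16] = [3]

z = [3]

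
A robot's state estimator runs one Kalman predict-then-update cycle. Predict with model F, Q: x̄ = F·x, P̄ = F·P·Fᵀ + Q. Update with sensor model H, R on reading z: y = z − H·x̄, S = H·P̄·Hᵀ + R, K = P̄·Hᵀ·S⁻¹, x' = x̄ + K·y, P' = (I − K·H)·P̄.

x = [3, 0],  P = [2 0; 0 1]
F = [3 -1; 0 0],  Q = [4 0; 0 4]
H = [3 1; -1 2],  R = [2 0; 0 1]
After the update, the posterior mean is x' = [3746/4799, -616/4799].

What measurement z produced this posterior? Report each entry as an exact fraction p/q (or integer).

z = [2, -1]

x̄ = F·x = [9, 0]
P̄ = F·P·Fᵀ + Q = [23 0; 0 4]
S = H·P̄·Hᵀ + R = [213 -61; -61 40]
K = P̄·Hᵀ·S⁻¹ = [1357/4799 -690/4799; 648/4799 1948/4799]
x' − x̄ = [-39445/4799, -616/4799] = K·y
y = (KᵀK)⁻¹·Kᵀ·(x' − x̄) = [-25, 8]
z = y + H·x̄ = [-25, 8] + [27, -9] = [2, -1]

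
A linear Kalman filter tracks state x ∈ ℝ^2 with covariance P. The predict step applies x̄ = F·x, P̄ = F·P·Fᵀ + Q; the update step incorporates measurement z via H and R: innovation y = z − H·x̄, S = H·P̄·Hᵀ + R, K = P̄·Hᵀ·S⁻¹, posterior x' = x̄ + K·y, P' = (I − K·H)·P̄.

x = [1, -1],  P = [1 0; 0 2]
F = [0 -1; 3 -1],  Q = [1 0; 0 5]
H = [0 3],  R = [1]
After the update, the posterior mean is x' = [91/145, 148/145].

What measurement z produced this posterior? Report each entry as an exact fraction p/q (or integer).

z = [3]

x̄ = F·x = [1, 4]
P̄ = F·P·Fᵀ + Q = [3 2; 2 16]
S = H·P̄·Hᵀ + R = [145]
K = P̄·Hᵀ·S⁻¹ = [6/145; 48/145]
x' − x̄ = [-54/145, -432/145] = K·y
y = (KᵀK)⁻¹·Kᵀ·(x' − x̄) = [-9]
z = y + H·x̄ = [-9] + [12] = [3]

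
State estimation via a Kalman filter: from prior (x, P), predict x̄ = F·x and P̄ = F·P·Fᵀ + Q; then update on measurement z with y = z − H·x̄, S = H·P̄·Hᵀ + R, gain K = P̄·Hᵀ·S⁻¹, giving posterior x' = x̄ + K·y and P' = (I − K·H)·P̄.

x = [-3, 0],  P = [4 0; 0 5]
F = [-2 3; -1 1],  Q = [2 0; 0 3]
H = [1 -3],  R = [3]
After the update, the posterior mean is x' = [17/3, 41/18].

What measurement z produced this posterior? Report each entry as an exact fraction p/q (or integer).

z = [-1]

x̄ = F·x = [6, 3]
P̄ = F·P·Fᵀ + Q = [63 23; 23 12]
S = H·P̄·Hᵀ + R = [36]
K = P̄·Hᵀ·S⁻¹ = [-1/6; -13/36]
x' − x̄ = [-1/3, -13/18] = K·y
y = (KᵀK)⁻¹·Kᵀ·(x' − x̄) = [2]
z = y + H·x̄ = [2] + [-3] = [-1]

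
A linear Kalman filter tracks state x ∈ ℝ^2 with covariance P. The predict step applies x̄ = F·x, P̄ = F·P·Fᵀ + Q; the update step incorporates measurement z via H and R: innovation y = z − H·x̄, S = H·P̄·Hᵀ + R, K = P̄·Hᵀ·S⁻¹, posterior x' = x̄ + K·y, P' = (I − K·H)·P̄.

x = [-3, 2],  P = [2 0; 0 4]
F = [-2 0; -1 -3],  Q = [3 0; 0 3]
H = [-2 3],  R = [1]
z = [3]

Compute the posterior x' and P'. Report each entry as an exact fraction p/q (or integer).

x̄ = F·x = [6, -3]
P̄ = F·P·Fᵀ + Q = [11 4; 4 41]
y = z − H·x̄ = [24]
S = H·P̄·Hᵀ + R = [366]
K = P̄·Hᵀ·S⁻¹ = [-5/183; 115/366]
x' = x̄ + K·y = [326/61, 277/61]
P' = (I − K·H)·P̄ = [1963/183 1307/183; 1307/183 1781/366]

x' = [326/61, 277/61]
P' = [1963/183 1307/183; 1307/183 1781/366]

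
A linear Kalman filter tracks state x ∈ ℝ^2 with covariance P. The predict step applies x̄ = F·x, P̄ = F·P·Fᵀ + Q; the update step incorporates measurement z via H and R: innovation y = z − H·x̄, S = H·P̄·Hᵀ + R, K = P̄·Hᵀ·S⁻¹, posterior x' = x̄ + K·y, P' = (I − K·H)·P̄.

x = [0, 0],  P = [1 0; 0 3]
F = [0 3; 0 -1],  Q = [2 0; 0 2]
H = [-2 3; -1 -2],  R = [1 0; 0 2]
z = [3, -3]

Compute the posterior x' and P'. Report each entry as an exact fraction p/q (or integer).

x̄ = F·x = [0, 0]
P̄ = F·P·Fᵀ + Q = [29 -9; -9 5]
y = z − H·x̄ = [3, -3]
S = H·P̄·Hᵀ + R = [270 19; 19 15]
K = P̄·Hᵀ·S⁻¹ = [-1066/3689 -1355/3689; 514/3689 -897/3689]
x' = x̄ + K·y = [51/217, 249/217]
P' = (I − K·H)·P̄ = [1466/3689 622/3689; 622/3689 586/3689]

x' = [51/217, 249/217]
P' = [1466/3689 622/3689; 622/3689 586/3689]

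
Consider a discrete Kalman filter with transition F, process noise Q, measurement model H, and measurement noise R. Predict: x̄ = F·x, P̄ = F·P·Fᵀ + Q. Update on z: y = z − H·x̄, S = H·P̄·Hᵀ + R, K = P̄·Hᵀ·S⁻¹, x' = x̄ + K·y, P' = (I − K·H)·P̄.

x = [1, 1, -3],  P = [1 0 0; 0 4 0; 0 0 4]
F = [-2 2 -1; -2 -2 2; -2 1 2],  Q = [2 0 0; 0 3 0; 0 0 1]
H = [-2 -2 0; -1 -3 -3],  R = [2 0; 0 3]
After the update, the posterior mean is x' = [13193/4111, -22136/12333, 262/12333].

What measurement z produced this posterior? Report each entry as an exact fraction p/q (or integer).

z = [-3, 2]

x̄ = F·x = [3, -10, -7]
P̄ = F·P·Fᵀ + Q = [26 -20 4; -20 39 12; 4 12 25]
S = H·P̄·Hᵀ + R = [102 222; 222 725]
K = P̄·Hᵀ·S⁻¹ = [-2264/4111 818/4111; 988/12333 -855/4111; 1165/12333 -771/4111]
x' − x̄ = [860/4111, 101194/12333, 86593/12333] = K·y
y = (KᵀK)⁻¹·Kᵀ·(x' − x̄) = [-17, -46]
z = y + H·x̄ = [-17, -46] + [14, 48] = [-3, 2]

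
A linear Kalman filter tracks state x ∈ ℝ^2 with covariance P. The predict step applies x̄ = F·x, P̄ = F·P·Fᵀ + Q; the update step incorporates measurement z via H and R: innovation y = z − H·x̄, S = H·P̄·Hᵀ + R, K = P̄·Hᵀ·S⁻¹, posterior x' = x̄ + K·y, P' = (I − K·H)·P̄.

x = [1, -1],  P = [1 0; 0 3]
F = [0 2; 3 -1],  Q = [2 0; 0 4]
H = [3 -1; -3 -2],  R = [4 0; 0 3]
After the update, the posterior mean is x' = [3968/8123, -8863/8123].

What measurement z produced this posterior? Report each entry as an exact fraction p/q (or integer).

x̄ = F·x = [-2, 4]
P̄ = F·P·Fᵀ + Q = [14 -6; -6 16]
S = H·P̄·Hᵀ + R = [182 -76; -76 121]
K = P̄·Hᵀ·S⁻¹ = [1764/8123 -906/8123; -2589/8123 -2566/8123]
x' − x̄ = [20214/8123, -41355/8123] = K·y
y = (KᵀK)⁻¹·Kᵀ·(x' − x̄) = [13, 3]
z = y + H·x̄ = [13, 3] + [-10, -2] = [3, 1]

z = [3, 1]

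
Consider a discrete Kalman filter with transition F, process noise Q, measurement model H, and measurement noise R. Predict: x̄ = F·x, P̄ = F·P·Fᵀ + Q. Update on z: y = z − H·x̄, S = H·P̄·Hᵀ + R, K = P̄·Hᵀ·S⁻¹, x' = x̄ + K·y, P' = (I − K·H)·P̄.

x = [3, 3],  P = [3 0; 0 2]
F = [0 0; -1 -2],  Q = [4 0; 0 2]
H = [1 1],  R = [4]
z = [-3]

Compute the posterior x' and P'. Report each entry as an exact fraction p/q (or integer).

x̄ = F·x = [0, -9]
P̄ = F·P·Fᵀ + Q = [4 0; 0 13]
y = z − H·x̄ = [6]
S = H·P̄·Hᵀ + R = [21]
K = P̄·Hᵀ·S⁻¹ = [4/21; 13/21]
x' = x̄ + K·y = [8/7, -37/7]
P' = (I − K·H)·P̄ = [68/21 -52/21; -52/21 104/21]

x' = [8/7, -37/7]
P' = [68/21 -52/21; -52/21 104/21]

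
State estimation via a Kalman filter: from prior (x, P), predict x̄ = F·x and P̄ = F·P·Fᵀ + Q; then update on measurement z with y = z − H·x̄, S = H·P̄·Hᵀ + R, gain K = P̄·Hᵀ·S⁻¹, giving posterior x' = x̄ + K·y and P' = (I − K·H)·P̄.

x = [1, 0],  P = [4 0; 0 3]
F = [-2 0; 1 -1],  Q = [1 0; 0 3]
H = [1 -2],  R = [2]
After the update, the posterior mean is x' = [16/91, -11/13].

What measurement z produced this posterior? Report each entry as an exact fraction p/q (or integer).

x̄ = F·x = [-2, 1]
P̄ = F·P·Fᵀ + Q = [17 -8; -8 10]
S = H·P̄·Hᵀ + R = [91]
K = P̄·Hᵀ·S⁻¹ = [33/91; -4/13]
x' − x̄ = [198/91, -24/13] = K·y
y = (KᵀK)⁻¹·Kᵀ·(x' − x̄) = [6]
z = y + H·x̄ = [6] + [-4] = [2]

z = [2]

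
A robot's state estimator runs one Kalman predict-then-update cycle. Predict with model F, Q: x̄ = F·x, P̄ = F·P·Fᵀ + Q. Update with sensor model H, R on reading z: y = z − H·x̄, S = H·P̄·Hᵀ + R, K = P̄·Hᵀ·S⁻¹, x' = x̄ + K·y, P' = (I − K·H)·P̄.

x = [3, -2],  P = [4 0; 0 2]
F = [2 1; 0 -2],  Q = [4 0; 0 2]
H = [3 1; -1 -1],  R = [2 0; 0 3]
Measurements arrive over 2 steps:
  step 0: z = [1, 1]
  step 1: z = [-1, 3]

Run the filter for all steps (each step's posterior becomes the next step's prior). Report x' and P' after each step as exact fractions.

step 0: x̄ = F·x = [4, 4]
step 0: P̄ = F·P·Fᵀ + Q = [22 -4; -4 10]
step 0: y = z − H·x̄ = [-15, 9]
step 0: S = H·P̄·Hᵀ + R = [186 -60; -60 27]
step 0: K = P̄·Hᵀ·S⁻¹ = [33/79 62/237; -23/79 -206/237]
step 0: x' = x̄ + K·y = [7/79, 43/79]
step 0: P' = (I − K·H)·P̄ = [64/79 -126/79; -126/79 332/79]
step 1: x̄ = F·x = [57/79, -86/79]
step 1: P̄ = F·P·Fᵀ + Q = [400/79 -160/79; -160/79 1486/79]
step 1: y = z − H·x̄ = [-164/79, 208/79]
step 1: S = H·P̄·Hᵀ + R = [4284/79 -2046/79; -2046/79 1803/79]
step 1: K = P̄·Hᵀ·S⁻¹ = [365/933 290/933; -1897/7464 -3821/3732]
step 1: x' = x̄ + K·y = [679/933, -6077/1866]
step 1: P' = (I − K·H)·P̄ = [800/933 -1670/933; -1670/933 18143/3732]

step 0: x' = [7/79, 43/79], P' = [64/79 -126/79; -126/79 332/79]
step 1: x' = [679/933, -6077/1866], P' = [800/933 -1670/933; -1670/933 18143/3732]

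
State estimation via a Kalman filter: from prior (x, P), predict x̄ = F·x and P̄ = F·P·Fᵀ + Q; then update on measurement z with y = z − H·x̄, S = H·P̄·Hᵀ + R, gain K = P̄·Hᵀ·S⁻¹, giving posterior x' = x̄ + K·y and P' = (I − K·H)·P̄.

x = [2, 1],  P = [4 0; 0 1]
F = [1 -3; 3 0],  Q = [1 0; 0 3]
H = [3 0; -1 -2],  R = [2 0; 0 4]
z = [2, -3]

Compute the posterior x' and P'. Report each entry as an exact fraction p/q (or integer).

x' = [2233/3855, 1821/1285]
P' = [832/3855 -126/1285; -126/1285 1299/1285]

x̄ = F·x = [-1, 6]
P̄ = F·P·Fᵀ + Q = [14 12; 12 39]
y = z − H·x̄ = [5, 8]
S = H·P̄·Hᵀ + R = [128 -114; -114 222]
K = P̄·Hᵀ·S⁻¹ = [416/1285 -19/3855; -189/1285 -618/1285]
x' = x̄ + K·y = [2233/3855, 1821/1285]
P' = (I − K·H)·P̄ = [832/3855 -126/1285; -126/1285 1299/1285]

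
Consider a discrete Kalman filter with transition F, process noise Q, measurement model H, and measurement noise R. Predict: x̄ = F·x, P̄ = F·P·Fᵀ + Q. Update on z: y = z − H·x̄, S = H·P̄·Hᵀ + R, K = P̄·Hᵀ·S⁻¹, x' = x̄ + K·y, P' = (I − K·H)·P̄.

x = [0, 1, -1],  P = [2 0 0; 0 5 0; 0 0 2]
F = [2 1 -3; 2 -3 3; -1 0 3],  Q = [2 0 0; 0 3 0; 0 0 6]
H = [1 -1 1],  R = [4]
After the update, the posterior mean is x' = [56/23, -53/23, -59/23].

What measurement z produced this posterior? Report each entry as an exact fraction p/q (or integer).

x̄ = F·x = [4, -6, -3]
P̄ = F·P·Fᵀ + Q = [33 -25 -22; -25 74 14; -22 14 26]
S = H·P̄·Hᵀ + R = [115]
K = P̄·Hᵀ·S⁻¹ = [36/115; -17/23; -2/23]
x' − x̄ = [-36/23, 85/23, 10/23] = K·y
y = (KᵀK)⁻¹·Kᵀ·(x' − x̄) = [-5]
z = y + H·x̄ = [-5] + [7] = [2]

z = [2]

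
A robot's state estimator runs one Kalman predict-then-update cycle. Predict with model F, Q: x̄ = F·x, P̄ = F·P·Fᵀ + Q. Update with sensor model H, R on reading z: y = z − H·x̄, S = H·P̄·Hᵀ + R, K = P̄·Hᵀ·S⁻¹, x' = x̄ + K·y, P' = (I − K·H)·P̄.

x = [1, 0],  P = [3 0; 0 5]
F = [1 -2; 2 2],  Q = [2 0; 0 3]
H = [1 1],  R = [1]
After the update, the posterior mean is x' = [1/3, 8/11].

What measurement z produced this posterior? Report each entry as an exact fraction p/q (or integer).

z = [1]

x̄ = F·x = [1, 2]
P̄ = F·P·Fᵀ + Q = [25 -14; -14 35]
S = H·P̄·Hᵀ + R = [33]
K = P̄·Hᵀ·S⁻¹ = [1/3; 7/11]
x' − x̄ = [-2/3, -14/11] = K·y
y = (KᵀK)⁻¹·Kᵀ·(x' − x̄) = [-2]
z = y + H·x̄ = [-2] + [3] = [1]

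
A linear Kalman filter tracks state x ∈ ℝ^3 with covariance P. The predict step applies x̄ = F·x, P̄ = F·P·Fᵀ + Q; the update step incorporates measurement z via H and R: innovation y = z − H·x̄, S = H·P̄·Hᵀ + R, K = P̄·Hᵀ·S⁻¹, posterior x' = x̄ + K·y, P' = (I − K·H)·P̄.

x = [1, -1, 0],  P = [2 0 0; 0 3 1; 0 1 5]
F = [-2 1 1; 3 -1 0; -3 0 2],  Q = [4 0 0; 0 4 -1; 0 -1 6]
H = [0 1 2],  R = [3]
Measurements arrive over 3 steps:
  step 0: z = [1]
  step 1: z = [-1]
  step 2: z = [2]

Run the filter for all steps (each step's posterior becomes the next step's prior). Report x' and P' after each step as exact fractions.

step 0: x̄ = F·x = [-3, 4, -3]
step 0: P̄ = F·P·Fᵀ + Q = [22 -16 24; -16 25 -21; 24 -21 44]
step 0: y = z − H·x̄ = [3]
step 0: S = H·P̄·Hᵀ + R = [120]
step 0: K = P̄·Hᵀ·S⁻¹ = [4/15; -17/120; 67/120]
step 0: x' = x̄ + K·y = [-11/5, 143/40, -53/40]
step 0: P' = (I − K·H)·P̄ = [202/15 -172/15 92/15; -172/15 2711/120 -1381/120; 92/15 -1381/120 791/120]
step 1: x̄ = F·x = [133/20, -407/40, 79/20]
step 1: P̄ = F·P·Fᵀ + Q = [2561/30 -7849/60 1873/30; -7849/60 25991/120 -5807/60; 1873/30 -5807/60 2399/30]
step 1: y = z − H·x̄ = [51/40]
step 1: S = H·P̄·Hᵀ + R = [6093/40]
step 1: K = P̄·Hᵀ·S⁻¹ = [-238/6093; 307/2031; 842/2031]
step 1: x' = x̄ + K·y = [13405/2031, -6758/677, 3032/677]
step 1: P' = (I − K·H)·P̄ = [518723/6093 -87954/677 131812/2031; -87954/677 432829/2031 -215954/2031; 131812/2031 -215954/2031 109240/2031]
step 2: x̄ = F·x = [-37988/2031, 20163/677, -7341/677]
step 2: P̄ = F·P·Fᵀ + Q = [4014347/6093 -726065/677 692920/2031; -726065/677 3580294/2031 -1127006/2031; 692920/2031 -1127006/2031 423571/2031]
step 2: y = z − H·x̄ = [-4127/677]
step 2: S = H·P̄·Hᵀ + R = [257549/677]
step 2: K = P̄·Hᵀ·S⁻¹ = [-792355/772647; 442094/257549; -93288/257549]
step 2: x' = x̄ + K·y = [-9621451/772647, 4975537/257549, -2224029/257549]
step 2: P' = (I − K·H)·P̄ = [66644446/257549 -311220905/772647 154421920/772647; -311220905/772647 495952474/772647 -245986814/772647; 154421920/772647 -245986814/772647 122573611/772647]

step 0: x' = [-11/5, 143/40, -53/40], P' = [202/15 -172/15 92/15; -172/15 2711/120 -1381/120; 92/15 -1381/120 791/120]
step 1: x' = [13405/2031, -6758/677, 3032/677], P' = [518723/6093 -87954/677 131812/2031; -87954/677 432829/2031 -215954/2031; 131812/2031 -215954/2031 109240/2031]
step 2: x' = [-9621451/772647, 4975537/257549, -2224029/257549], P' = [66644446/257549 -311220905/772647 154421920/772647; -311220905/772647 495952474/772647 -245986814/772647; 154421920/772647 -245986814/772647 122573611/772647]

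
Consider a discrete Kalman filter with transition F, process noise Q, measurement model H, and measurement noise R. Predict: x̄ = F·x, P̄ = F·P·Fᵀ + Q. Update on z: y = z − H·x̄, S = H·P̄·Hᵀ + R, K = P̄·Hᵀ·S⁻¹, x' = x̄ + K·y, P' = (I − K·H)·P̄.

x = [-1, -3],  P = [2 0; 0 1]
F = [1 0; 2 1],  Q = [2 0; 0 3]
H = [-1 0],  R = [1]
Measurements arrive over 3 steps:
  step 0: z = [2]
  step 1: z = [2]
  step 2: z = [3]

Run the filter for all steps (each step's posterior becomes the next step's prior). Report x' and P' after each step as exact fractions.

step 0: x' = [-9/5, -29/5], P' = [4/5 4/5; 4/5 44/5]
step 1: x' = [-37/19, -181/19], P' = [14/19 12/19; 12/19 317/19]
step 2: x' = [-193/71, -995/71], P' = [52/71 40/71; 40/71 1702/71]

step 0: x̄ = F·x = [-1, -5]
step 0: P̄ = F·P·Fᵀ + Q = [4 4; 4 12]
step 0: y = z − H·x̄ = [1]
step 0: S = H·P̄·Hᵀ + R = [5]
step 0: K = P̄·Hᵀ·S⁻¹ = [-4/5; -4/5]
step 0: x' = x̄ + K·y = [-9/5, -29/5]
step 0: P' = (I − K·H)·P̄ = [4/5 4/5; 4/5 44/5]
step 1: x̄ = F·x = [-9/5, -47/5]
step 1: P̄ = F·P·Fᵀ + Q = [14/5 12/5; 12/5 91/5]
step 1: y = z − H·x̄ = [1/5]
step 1: S = H·P̄·Hᵀ + R = [19/5]
step 1: K = P̄·Hᵀ·S⁻¹ = [-14/19; -12/19]
step 1: x' = x̄ + K·y = [-37/19, -181/19]
step 1: P' = (I − K·H)·P̄ = [14/19 12/19; 12/19 317/19]
step 2: x̄ = F·x = [-37/19, -255/19]
step 2: P̄ = F·P·Fᵀ + Q = [52/19 40/19; 40/19 478/19]
step 2: y = z − H·x̄ = [20/19]
step 2: S = H·P̄·Hᵀ + R = [71/19]
step 2: K = P̄·Hᵀ·S⁻¹ = [-52/71; -40/71]
step 2: x' = x̄ + K·y = [-193/71, -995/71]
step 2: P' = (I − K·H)·P̄ = [52/71 40/71; 40/71 1702/71]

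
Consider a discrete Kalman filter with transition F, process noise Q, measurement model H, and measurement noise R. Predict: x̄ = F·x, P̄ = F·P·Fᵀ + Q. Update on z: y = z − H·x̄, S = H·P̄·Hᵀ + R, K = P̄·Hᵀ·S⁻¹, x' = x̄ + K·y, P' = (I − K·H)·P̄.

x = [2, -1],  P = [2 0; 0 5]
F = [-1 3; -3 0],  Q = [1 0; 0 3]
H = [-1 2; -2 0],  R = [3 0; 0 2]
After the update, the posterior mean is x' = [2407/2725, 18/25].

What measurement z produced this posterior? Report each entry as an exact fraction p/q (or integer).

z = [1, -2]

x̄ = F·x = [-5, -6]
P̄ = F·P·Fᵀ + Q = [48 6; 6 21]
S = H·P̄·Hᵀ + R = [111 72; 72 194]
K = P̄·Hᵀ·S⁻¹ = [-12/2725 -1344/2725; 12/25 -6/25]
x' − x̄ = [16032/2725, 168/25] = K·y
y = (KᵀK)⁻¹·Kᵀ·(x' − x̄) = [8, -12]
z = y + H·x̄ = [8, -12] + [-7, 10] = [1, -2]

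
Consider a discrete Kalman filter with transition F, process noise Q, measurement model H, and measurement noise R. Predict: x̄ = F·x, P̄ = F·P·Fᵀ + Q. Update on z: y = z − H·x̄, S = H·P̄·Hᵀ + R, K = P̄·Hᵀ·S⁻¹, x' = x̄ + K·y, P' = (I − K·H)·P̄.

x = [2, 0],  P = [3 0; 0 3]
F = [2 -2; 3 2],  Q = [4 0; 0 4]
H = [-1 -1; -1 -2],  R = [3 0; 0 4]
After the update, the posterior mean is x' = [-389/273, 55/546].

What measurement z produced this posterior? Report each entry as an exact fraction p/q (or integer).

z = [2, 1]

x̄ = F·x = [4, 6]
P̄ = F·P·Fᵀ + Q = [28 6; 6 43]
S = H·P̄·Hᵀ + R = [86 132; 132 228]
K = P̄·Hᵀ·S⁻¹ = [-103/91 131/273; 81/182 -361/546]
x' − x̄ = [-1481/273, -3221/546] = K·y
y = (KᵀK)⁻¹·Kᵀ·(x' − x̄) = [12, 17]
z = y + H·x̄ = [12, 17] + [-10, -16] = [2, 1]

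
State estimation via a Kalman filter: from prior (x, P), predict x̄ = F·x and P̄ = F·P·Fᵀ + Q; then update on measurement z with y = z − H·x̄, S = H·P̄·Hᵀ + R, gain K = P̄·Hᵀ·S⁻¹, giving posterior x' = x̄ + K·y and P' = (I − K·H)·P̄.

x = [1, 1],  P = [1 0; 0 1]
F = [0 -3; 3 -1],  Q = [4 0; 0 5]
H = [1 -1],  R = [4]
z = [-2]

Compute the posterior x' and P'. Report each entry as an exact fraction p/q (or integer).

x̄ = F·x = [-3, 2]
P̄ = F·P·Fᵀ + Q = [13 3; 3 15]
y = z − H·x̄ = [3]
S = H·P̄·Hᵀ + R = [26]
K = P̄·Hᵀ·S⁻¹ = [5/13; -6/13]
x' = x̄ + K·y = [-24/13, 8/13]
P' = (I − K·H)·P̄ = [119/13 99/13; 99/13 123/13]

x' = [-24/13, 8/13]
P' = [119/13 99/13; 99/13 123/13]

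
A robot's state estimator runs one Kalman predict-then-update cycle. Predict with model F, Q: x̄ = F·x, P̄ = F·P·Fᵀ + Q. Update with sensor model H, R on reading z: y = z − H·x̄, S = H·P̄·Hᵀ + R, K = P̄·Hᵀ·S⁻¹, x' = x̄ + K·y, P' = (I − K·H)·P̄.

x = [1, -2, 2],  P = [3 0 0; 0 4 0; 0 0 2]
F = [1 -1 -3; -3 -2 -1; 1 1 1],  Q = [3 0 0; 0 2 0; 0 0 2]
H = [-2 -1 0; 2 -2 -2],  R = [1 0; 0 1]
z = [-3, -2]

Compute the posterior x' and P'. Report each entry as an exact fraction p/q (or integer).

x̄ = F·x = [-3, -1, 1]
P̄ = F·P·Fᵀ + Q = [28 5 -7; 5 47 -19; -7 -19 11]
y = z − H·x̄ = [-10, 4]
S = H·P̄·Hᵀ + R = [180 -74; -74 209]
K = P̄·Hᵀ·S⁻¹ = [-1187/4592 449/2296; -15317/32144 -6249/16072; 7045/32144 1401/16072]
x' = x̄ + K·y = [843/2296, 35517/16072, -13549/16072]
P' = (I − K·H)·P̄ = [327/656 -3391/4592 5231/4592; -3391/4592 62791/32144 -80279/32144; 5231/4592 -80279/32144 115495/32144]

x' = [843/2296, 35517/16072, -13549/16072]
P' = [327/656 -3391/4592 5231/4592; -3391/4592 62791/32144 -80279/32144; 5231/4592 -80279/32144 115495/32144]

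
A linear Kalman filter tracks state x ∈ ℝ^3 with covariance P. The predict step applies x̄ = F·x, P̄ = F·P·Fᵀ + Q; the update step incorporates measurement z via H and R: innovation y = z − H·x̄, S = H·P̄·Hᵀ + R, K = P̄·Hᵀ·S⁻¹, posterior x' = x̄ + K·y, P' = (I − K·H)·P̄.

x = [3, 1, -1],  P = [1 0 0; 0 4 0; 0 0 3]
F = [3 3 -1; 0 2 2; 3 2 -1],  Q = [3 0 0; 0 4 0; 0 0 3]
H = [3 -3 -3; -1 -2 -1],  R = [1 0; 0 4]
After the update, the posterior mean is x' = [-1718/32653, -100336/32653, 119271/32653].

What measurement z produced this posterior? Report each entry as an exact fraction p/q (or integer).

z = [-2, 3]

x̄ = F·x = [13, 0, 12]
P̄ = F·P·Fᵀ + Q = [51 18 36; 18 32 10; 36 10 31]
S = H·P̄·Hᵀ + R = [235 168; 168 398]
K = P̄·Hᵀ·S⁻¹ = [8541/32653 -27393/65306; -6600/32653 -4762/32653; 4323/32653 -17925/65306]
x' − x̄ = [-426207/32653, -100336/32653, -272565/32653] = K·y
y = (KᵀK)⁻¹·Kᵀ·(x' − x̄) = [-5, 28]
z = y + H·x̄ = [-5, 28] + [3, -25] = [-2, 3]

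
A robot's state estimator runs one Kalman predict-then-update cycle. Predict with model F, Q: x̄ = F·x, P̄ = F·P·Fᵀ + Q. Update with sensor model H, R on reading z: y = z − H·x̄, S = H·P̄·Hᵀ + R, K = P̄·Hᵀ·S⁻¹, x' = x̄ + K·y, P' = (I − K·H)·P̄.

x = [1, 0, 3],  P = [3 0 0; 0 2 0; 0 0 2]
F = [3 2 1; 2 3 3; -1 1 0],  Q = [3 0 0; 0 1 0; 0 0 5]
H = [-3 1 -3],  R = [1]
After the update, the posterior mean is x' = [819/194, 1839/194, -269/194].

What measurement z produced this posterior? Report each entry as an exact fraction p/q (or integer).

z = [1]

x̄ = F·x = [6, 11, -1]
P̄ = F·P·Fᵀ + Q = [40 36 -5; 36 49 0; -5 0 10]
S = H·P̄·Hᵀ + R = [194]
K = P̄·Hᵀ·S⁻¹ = [-69/194; -59/194; -15/194]
x' − x̄ = [-345/194, -295/194, -75/194] = K·y
y = (KᵀK)⁻¹·Kᵀ·(x' − x̄) = [5]
z = y + H·x̄ = [5] + [-4] = [1]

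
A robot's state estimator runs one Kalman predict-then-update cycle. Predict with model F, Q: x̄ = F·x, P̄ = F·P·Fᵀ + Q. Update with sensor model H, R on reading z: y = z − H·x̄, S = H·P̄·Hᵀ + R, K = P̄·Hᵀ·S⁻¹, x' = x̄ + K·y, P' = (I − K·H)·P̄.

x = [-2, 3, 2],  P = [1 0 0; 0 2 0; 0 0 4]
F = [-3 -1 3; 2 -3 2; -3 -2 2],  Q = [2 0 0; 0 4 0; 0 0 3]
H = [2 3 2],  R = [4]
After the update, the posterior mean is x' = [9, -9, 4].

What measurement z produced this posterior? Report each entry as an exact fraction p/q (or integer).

x̄ = F·x = [9, -9, 4]
P̄ = F·P·Fᵀ + Q = [49 24 37; 24 42 22; 37 22 36]
S = H·P̄·Hᵀ + R = [1570]
K = P̄·Hᵀ·S⁻¹ = [122/785; 109/785; 106/785]
x' − x̄ = [0, 0, 0] = K·y
y = (KᵀK)⁻¹·Kᵀ·(x' − x̄) = [0]
z = y + H·x̄ = [0] + [-1] = [-1]

z = [-1]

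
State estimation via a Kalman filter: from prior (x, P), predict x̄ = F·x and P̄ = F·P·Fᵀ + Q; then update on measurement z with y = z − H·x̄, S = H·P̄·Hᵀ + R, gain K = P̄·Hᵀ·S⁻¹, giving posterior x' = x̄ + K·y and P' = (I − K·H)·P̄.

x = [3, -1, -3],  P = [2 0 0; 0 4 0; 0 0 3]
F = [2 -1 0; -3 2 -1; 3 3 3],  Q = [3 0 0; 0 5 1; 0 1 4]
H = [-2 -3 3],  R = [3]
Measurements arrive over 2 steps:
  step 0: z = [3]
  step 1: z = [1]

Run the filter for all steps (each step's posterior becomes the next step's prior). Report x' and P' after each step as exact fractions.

step 0: x' = [1179/167, -4100/501, -414/167], P' = [2355/167 -2880/167 -1305/167; -2880/167 16810/501 3668/167; -1305/167 3668/167 5683/334]
step 1: x' = [10958389/466759, -33491447/933518, -37124565/1867036], P' = [72339483/466759 -107377434/466759 -59171283/466759; -107377434/466759 328640313/933518 92749093/466759; -59171283/466759 92749093/466759 213829909/1867036]

step 0: x̄ = F·x = [7, -8, -3]
step 0: P̄ = F·P·Fᵀ + Q = [15 -20 0; -20 42 -2; 0 -2 85]
step 0: y = z − H·x̄ = [2]
step 0: S = H·P̄·Hᵀ + R = [1002]
step 0: K = P̄·Hᵀ·S⁻¹ = [5/167; -46/501; 87/334]
step 0: x' = x̄ + K·y = [1179/167, -4100/501, -414/167]
step 0: P' = (I − K·H)·P̄ = [2355/167 -2880/167 -1305/167; -2880/167 16810/501 3668/167; -1305/167 3668/167 5683/334]
step 1: x̄ = F·x = [11174/501, -17569/501, -1805/167]
step 1: P̄ = F·P·Fᵀ + Q = [81133/501 -117656/501 -30154/167; -117656/501 356057/1002 78743/334; -30154/167 78743/334 177121/334]
step 1: y = z − H·x̄ = [-13613/501]
step 1: S = H·P̄·Hᵀ + R = [1867036/501]
step 1: K = P̄·Hᵀ·S⁻¹ = [-20171/466759; 27785/933518; 623625/1867036]
step 1: x' = x̄ + K·y = [10958389/466759, -33491447/933518, -37124565/1867036]
step 1: P' = (I − K·H)·P̄ = [72339483/466759 -107377434/466759 -59171283/466759; -107377434/466759 328640313/933518 92749093/466759; -59171283/466759 92749093/466759 213829909/1867036]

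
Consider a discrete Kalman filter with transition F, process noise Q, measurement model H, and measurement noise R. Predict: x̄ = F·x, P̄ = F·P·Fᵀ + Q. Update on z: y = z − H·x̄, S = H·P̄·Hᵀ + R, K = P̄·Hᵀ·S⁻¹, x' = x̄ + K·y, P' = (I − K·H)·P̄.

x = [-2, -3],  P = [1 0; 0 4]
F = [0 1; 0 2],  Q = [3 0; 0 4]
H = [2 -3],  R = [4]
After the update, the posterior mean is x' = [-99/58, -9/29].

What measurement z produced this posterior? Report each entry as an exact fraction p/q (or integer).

x̄ = F·x = [-3, -6]
P̄ = F·P·Fᵀ + Q = [7 8; 8 20]
S = H·P̄·Hᵀ + R = [116]
K = P̄·Hᵀ·S⁻¹ = [-5/58; -11/29]
x' − x̄ = [75/58, 165/29] = K·y
y = (KᵀK)⁻¹·Kᵀ·(x' − x̄) = [-15]
z = y + H·x̄ = [-15] + [12] = [-3]

z = [-3]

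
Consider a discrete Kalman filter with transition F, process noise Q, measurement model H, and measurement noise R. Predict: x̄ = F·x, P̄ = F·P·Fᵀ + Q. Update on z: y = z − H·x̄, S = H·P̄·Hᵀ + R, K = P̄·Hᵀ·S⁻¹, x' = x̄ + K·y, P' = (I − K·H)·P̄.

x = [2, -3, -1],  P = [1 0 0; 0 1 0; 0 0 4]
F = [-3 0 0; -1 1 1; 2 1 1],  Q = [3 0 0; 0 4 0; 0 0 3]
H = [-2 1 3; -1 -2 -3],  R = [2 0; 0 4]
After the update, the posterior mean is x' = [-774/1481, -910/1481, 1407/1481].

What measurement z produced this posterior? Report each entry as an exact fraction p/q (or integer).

x̄ = F·x = [-6, -6, 0]
P̄ = F·P·Fᵀ + Q = [12 3 -6; 3 10 3; -6 3 12]
S = H·P̄·Hᵀ + R = [246 -140; -140 176]
K = P̄·Hᵀ·S⁻¹ = [-429/1481 -1365/5924; -137/1481 -1513/5924; 246/1481 -429/5924]
x' − x̄ = [8112/1481, 7976/1481, 1407/1481] = K·y
y = (KᵀK)⁻¹·Kᵀ·(x' − x̄) = [-3, -20]
z = y + H·x̄ = [-3, -20] + [6, 18] = [3, -2]

z = [3, -2]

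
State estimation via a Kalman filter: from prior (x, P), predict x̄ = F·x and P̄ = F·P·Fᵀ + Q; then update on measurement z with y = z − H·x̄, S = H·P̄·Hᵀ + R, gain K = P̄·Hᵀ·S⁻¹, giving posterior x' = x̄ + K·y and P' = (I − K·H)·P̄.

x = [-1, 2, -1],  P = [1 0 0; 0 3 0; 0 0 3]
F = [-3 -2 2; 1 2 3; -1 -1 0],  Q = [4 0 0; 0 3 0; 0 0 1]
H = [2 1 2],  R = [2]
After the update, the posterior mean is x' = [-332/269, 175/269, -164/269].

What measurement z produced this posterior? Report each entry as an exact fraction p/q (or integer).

z = [-3]

x̄ = F·x = [-3, 0, -1]
P̄ = F·P·Fᵀ + Q = [37 3 9; 3 43 -7; 9 -7 5]
S = H·P̄·Hᵀ + R = [269]
K = P̄·Hᵀ·S⁻¹ = [95/269; 35/269; 21/269]
x' − x̄ = [475/269, 175/269, 105/269] = K·y
y = (KᵀK)⁻¹·Kᵀ·(x' − x̄) = [5]
z = y + H·x̄ = [5] + [-8] = [-3]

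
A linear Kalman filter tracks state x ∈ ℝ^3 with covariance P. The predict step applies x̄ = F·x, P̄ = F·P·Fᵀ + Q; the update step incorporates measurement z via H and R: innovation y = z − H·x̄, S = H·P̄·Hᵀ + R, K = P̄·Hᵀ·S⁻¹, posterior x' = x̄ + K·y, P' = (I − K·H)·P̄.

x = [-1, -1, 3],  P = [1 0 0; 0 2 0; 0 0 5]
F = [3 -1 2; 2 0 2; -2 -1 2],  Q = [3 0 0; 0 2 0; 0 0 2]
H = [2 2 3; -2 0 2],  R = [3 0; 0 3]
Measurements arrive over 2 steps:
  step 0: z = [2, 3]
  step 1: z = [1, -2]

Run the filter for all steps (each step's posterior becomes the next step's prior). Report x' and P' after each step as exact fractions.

step 0: x̄ = F·x = [4, 4, 9]
step 0: P̄ = F·P·Fᵀ + Q = [34 26 16; 26 26 16; 16 16 28]
step 0: y = z − H·x̄ = [-41, -7]
step 0: S = H·P̄·Hᵀ + R = [1087 -40; -40 123]
step 0: K = P̄·Hᵀ·S⁻¹ = [19224/132101 -32412/132101; 17896/132101 -15660/132101; 19164/132101 32008/132101]
step 0: x' = x̄ + K·y = [-32896/132101, -95712/132101, 179129/132101]
step 0: P' = (I − K·H)·P̄ = [94970/132101 -135662/132101 46352/132101; -135662/132101 401234/132101 -159152/132101; 46352/132101 -159152/132101 94364/132101]
step 1: x̄ = F·x = [355282/132101, 292466/132101, 519762/132101]
step 1: P̄ = F·P·Fᵀ + Q = [4036527/132101 2000424/132101 1073844/132101; 2000424/132101 1392354/132101 587204/132101; 1073844/132101 587204/132101 1145916/132101]
step 1: y = z − H·x̄ = [-2722681/132101, -593162/132101]
step 1: S = H·P̄·Hᵀ + R = [68361039/132101 -17071180/132101; -17071180/132101 12535323/132101]
step 1: K = P̄·Hᵀ·S⁻¹ = [685689102/4280834497 -1089719754/4280834497; 445801664/4280834497 -358120920/4280834497; 660082332/4280834497 948155936/4280834497]
step 1: x' = x̄ + K·y = [2273798840/4280834497, 1897385658/4280834497, -1018831010/4280834497]
step 1: P' = (I − K·H)·P̄ = [2534448987/4280834497 -2855719368/4280834497 899869356/4280834497; -2855719368/4280834497 8613772986/4280834497 -3392900748/4280834497; 899869356/4280834497 -3392900748/4280834497 2322103260/4280834497]

step 0: x' = [-32896/132101, -95712/132101, 179129/132101], P' = [94970/132101 -135662/132101 46352/132101; -135662/132101 401234/132101 -159152/132101; 46352/132101 -159152/132101 94364/132101]
step 1: x' = [2273798840/4280834497, 1897385658/4280834497, -1018831010/4280834497], P' = [2534448987/4280834497 -2855719368/4280834497 899869356/4280834497; -2855719368/4280834497 8613772986/4280834497 -3392900748/4280834497; 899869356/4280834497 -3392900748/4280834497 2322103260/4280834497]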